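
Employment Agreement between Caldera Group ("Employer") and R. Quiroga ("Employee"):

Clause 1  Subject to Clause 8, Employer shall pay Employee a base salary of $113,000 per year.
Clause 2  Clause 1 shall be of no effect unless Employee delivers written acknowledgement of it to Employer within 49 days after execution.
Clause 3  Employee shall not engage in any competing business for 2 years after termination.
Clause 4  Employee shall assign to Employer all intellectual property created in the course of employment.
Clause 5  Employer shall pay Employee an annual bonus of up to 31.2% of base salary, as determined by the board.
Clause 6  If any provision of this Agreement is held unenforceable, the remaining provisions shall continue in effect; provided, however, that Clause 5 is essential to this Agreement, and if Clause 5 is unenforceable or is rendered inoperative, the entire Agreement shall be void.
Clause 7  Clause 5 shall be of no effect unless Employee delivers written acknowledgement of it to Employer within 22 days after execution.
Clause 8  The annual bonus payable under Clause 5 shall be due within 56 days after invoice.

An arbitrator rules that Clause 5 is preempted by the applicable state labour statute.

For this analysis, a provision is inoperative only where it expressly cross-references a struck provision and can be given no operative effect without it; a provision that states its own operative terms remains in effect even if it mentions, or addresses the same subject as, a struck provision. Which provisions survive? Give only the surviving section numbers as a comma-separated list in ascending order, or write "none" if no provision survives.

Clause 5 is struck. Clause 7 operates only by reference to Clause 5, so it falls with Clause 5. Clause 8 operates only by reference to Clause 5, so it falls with Clause 5. Clause 6 makes Clause 5 an essential term, and Clause 5 is the provision held invalid; under Clause 6, the entire Agreement is therefore void. No provision of the Agreement survives.

none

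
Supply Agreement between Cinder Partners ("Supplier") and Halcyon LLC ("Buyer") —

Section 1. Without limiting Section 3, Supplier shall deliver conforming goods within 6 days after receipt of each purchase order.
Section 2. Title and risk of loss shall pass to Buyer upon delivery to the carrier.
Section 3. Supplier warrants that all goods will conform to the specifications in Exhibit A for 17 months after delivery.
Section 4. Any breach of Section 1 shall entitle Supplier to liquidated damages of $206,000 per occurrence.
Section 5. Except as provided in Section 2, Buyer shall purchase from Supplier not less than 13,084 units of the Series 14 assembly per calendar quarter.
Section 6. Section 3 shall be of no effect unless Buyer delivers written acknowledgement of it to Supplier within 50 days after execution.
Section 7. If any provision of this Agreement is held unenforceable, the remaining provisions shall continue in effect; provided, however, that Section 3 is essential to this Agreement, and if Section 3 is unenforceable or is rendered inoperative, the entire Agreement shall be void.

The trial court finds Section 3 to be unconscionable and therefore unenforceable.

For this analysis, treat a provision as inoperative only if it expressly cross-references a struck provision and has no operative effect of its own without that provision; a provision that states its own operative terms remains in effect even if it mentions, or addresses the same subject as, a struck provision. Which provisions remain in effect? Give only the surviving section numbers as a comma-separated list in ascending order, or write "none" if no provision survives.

none

Section 3 is struck. Section 6 merely fixes the acknowledgement condition for Section 3; with Section 3 gone it has nothing to operate on and falls away. Section 7 makes Section 3 an essential term, and Section 3 is the provision held invalid; under Section 7, the entire Agreement is therefore void. No provision of the Agreement survives.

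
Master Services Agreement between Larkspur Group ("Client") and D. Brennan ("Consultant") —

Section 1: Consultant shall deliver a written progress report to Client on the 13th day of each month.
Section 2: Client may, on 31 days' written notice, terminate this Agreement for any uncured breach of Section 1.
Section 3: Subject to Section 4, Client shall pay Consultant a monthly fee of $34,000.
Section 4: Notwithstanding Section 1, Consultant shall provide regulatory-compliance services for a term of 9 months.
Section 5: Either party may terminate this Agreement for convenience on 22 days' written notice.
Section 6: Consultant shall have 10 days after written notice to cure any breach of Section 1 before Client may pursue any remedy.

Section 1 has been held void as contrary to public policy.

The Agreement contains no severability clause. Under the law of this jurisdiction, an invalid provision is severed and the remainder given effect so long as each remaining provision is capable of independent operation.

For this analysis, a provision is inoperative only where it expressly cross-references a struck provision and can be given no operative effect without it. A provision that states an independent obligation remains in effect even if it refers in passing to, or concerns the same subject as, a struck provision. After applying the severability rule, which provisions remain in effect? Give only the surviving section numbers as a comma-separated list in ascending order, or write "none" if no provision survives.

Section 1 is struck. Section 2 has no operative effect of its own apart from Section 1 and is therefore inoperative. Section 6 operates only by reference to Section 1, so it falls with Section 1. Section 4 mentions Section 1 but its own obligation stands independently of Section 1, so Section 4 is not affected. Under the stated default rule, only provisions that cannot operate independently fall away; the rest are enforced. The provisions still in force are Section 3, Section 4, and Section 5.

3, 4, 5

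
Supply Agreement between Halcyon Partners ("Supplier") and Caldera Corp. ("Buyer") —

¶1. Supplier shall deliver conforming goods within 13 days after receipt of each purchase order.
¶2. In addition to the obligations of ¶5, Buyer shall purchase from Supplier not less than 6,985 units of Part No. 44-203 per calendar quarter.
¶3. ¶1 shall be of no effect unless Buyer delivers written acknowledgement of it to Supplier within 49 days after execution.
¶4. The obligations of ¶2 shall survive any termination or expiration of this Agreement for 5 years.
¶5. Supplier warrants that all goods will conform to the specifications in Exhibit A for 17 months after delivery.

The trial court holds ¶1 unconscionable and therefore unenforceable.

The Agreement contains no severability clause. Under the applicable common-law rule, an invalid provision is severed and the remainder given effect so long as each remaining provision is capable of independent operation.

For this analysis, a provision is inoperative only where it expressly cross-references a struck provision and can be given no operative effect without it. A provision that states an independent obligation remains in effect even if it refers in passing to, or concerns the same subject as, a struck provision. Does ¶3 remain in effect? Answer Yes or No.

No

¶1 is struck. ¶3 operates only by reference to ¶1, so it falls with ¶1. Under the stated default rule, only provisions that cannot operate independently fall away; the rest are enforced. That leaves ¶2, ¶4, and ¶5 in effect. ¶3 is among the inoperative provisions, so the answer is no.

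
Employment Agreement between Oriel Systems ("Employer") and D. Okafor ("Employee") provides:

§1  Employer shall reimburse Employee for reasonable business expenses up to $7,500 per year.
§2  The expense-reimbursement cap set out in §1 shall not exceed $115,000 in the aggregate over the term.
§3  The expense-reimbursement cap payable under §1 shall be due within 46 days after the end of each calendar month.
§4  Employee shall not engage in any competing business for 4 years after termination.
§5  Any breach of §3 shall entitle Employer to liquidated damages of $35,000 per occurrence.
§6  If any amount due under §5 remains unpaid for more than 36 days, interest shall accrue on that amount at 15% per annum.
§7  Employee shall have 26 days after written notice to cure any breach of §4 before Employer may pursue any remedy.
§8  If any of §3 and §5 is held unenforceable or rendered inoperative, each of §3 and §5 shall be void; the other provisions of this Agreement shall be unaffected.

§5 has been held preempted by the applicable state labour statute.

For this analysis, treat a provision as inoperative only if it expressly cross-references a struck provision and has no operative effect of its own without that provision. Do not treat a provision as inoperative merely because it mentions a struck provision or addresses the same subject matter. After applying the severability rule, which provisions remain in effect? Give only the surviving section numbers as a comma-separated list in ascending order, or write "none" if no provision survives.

§5 is struck. The whole of §6 is the default interest on the liquidated-damages amount, defined by reference to §5, so §6 cannot stand once §5 is removed. §8 declares §3 and §5 mutually dependent; since one of them has fallen, all of them are of no effect. That brings down §3 as well. The remainder continues in force under §8. The provisions still in force are §1, §2, §4, §7, and §8.

1, 2, 4, 7, 8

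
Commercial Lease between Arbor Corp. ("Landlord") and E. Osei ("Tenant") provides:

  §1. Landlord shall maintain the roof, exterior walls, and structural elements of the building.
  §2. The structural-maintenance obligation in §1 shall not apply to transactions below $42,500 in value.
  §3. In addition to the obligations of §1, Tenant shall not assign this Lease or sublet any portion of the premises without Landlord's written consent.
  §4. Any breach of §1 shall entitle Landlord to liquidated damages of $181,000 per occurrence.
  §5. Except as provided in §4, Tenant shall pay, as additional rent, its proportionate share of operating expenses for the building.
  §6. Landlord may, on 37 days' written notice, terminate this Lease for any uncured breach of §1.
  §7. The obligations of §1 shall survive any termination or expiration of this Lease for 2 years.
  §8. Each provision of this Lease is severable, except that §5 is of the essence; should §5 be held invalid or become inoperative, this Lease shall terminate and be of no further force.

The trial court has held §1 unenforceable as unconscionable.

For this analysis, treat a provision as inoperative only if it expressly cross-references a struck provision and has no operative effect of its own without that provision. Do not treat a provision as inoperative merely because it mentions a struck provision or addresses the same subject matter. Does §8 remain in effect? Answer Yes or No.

§1 is struck. §2 has no operative effect of its own apart from §1 and is therefore inoperative. §4 does nothing except set the liquidated-damages amount by reference to §1; with §1 gone it has no independent effect and is inoperative. §6 merely fixes the termination right for breach of §1; with §1 gone it has nothing to operate on and falls away. §7 operates only by reference to §1, so it falls with §1. §5 mentions §4 but its own obligation stands independently of §4, so §5 is not affected. §3 mentions §1 but its own obligation stands independently of §1, so §3 is not affected. §8 makes §5 an essential term, but §5 is unaffected, so the severability proviso in §8 preserves the remaining provisions. The provisions still in force are §3, §5, and §8. §8 is among the surviving provisions, so the answer is yes.

Yes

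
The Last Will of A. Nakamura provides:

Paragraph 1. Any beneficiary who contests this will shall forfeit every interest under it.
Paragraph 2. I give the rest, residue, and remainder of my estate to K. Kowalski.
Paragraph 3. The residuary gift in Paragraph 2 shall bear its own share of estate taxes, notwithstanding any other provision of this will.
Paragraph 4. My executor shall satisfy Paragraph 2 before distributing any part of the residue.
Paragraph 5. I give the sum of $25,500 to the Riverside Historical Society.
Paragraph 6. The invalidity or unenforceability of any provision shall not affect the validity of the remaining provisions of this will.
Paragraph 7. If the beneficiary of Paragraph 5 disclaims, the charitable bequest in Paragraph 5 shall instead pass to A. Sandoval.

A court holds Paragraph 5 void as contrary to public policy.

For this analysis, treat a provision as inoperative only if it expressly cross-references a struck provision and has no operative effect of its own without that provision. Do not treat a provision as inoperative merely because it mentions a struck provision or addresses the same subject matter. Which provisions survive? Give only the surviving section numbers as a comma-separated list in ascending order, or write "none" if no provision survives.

Paragraph 5 is struck. Paragraph 7 has no operative effect of its own apart from Paragraph 5 and is therefore inoperative. Paragraph 6 is a severability clause and preserves every provision that can still be given independent effect. The provisions still in force are Paragraph 1, Paragraph 2, Paragraph 3, Paragraph 4, and Paragraph 6.

1, 2, 3, 4, 6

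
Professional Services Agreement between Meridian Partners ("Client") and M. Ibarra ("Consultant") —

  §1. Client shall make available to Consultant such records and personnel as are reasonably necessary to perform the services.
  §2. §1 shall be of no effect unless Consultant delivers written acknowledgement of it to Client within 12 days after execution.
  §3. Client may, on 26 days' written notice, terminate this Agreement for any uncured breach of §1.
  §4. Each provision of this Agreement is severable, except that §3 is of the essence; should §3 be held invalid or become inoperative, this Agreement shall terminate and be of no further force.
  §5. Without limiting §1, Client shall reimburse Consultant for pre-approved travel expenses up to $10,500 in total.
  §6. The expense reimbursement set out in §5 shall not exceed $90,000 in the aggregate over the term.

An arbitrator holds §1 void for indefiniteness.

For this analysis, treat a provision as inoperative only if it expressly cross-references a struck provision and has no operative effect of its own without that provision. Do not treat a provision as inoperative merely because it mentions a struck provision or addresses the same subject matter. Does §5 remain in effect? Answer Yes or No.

§1 is struck. §2 merely fixes the acknowledgement condition for §1; with §1 gone it has nothing to operate on and falls away. §3 has no operative effect of its own apart from §1 and is therefore inoperative. §4 makes §3 an essential term, and §3 has been rendered inoperative by the cascade; under §4, the entire Agreement is therefore void. No provision of the Agreement survives. §5 is among the inoperative provisions, so the answer is no.

No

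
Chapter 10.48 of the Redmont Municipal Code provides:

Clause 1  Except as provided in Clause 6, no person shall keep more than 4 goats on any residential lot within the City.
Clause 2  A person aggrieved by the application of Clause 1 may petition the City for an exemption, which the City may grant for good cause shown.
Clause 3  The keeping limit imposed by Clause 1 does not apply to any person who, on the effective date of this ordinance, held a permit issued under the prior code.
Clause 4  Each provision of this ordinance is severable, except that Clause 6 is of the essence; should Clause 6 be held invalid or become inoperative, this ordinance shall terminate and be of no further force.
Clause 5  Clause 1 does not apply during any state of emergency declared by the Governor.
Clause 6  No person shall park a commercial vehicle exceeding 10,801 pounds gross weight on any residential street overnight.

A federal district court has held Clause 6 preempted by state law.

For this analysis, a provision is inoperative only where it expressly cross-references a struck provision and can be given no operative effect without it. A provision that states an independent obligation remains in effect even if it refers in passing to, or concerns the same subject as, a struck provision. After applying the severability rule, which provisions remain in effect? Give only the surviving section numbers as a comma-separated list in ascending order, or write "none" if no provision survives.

none

Clause 6 is struck. Nothing else in the ordinance is defined by reference to Clause 6. Clause 4 makes Clause 6 an essential term, and Clause 6 is the provision held invalid; under Clause 4, the entire ordinance is therefore void. No provision of the ordinance survives.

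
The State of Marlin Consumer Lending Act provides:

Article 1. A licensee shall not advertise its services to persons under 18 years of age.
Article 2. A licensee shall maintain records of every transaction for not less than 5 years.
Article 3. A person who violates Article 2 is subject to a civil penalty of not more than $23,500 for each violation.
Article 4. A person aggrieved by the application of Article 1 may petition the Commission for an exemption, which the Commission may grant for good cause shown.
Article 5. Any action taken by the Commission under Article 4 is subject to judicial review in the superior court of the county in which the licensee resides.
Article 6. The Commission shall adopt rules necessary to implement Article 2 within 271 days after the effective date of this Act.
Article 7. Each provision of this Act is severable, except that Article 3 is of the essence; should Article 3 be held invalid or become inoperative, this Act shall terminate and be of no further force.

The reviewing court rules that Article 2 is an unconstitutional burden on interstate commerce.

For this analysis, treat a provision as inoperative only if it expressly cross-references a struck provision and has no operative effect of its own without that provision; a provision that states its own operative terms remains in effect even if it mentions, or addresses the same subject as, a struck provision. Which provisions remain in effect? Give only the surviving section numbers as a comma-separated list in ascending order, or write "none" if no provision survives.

none

Article 2 is struck. The only function of Article 3 is the civil penalty for violating Article 2, so it cannot stand once Article 2 is removed. Article 6 has no operative effect of its own apart from Article 2 and is therefore inoperative. Article 7 makes Article 3 an essential term, and Article 3 has been rendered inoperative by the cascade; under Article 7, the entire Act is therefore void. No provision of the Act survives.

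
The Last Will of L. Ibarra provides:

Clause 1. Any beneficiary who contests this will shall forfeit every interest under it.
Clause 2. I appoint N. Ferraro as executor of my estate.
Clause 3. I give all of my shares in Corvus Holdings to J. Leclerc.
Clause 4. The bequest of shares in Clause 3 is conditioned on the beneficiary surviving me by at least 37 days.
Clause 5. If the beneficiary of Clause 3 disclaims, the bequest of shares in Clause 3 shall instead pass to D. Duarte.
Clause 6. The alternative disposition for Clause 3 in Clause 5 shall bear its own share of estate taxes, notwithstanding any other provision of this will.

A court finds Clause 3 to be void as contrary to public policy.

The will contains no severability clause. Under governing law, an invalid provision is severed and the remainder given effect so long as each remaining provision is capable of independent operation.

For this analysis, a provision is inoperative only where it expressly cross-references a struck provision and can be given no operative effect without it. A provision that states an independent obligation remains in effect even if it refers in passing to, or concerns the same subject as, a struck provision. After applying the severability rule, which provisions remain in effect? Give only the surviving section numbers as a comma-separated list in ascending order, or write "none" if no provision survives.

1, 2

Clause 3 is struck. Clause 4 merely fixes the survivorship condition on Clause 3; with Clause 3 gone it has nothing to operate on and falls away. The only function of Clause 5 is the alternative disposition for Clause 3, so it cannot stand once Clause 3 is removed. Clause 6 merely fixes the tax charge on Clause 5; with Clause 5 gone it has nothing to operate on and falls away. Under the stated default rule, only provisions that cannot operate independently fall away; the rest are enforced. Clause 1 and Clause 2 remain in effect.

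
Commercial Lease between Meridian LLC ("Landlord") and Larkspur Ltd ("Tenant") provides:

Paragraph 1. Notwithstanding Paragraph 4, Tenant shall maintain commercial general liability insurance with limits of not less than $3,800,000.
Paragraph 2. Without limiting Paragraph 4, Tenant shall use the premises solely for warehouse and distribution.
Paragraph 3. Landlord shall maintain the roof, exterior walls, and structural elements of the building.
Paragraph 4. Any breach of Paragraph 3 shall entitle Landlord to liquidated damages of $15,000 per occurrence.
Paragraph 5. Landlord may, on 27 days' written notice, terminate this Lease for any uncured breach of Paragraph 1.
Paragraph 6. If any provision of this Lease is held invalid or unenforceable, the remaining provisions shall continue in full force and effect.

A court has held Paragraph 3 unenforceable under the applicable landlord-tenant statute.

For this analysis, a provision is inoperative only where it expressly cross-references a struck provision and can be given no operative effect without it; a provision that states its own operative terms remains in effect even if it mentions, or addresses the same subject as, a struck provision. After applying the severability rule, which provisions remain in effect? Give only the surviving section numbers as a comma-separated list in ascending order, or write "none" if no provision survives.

1, 2, 5, 6

Paragraph 3 is struck. The whole of Paragraph 4 is the liquidated-damages amount, defined by reference to Paragraph 3, so Paragraph 4 cannot stand once Paragraph 3 is removed. Paragraph 2 mentions Paragraph 4 but its own obligation stands independently of Paragraph 4, so Paragraph 2 is not affected. Although Paragraph 1 refers to Paragraph 4, its operative terms do not depend on Paragraph 4, so it remains in effect. Under the severability clause in Paragraph 6, the remaining provisions continue in force. Paragraph 1, Paragraph 2, Paragraph 5, and Paragraph 6 remain in effect.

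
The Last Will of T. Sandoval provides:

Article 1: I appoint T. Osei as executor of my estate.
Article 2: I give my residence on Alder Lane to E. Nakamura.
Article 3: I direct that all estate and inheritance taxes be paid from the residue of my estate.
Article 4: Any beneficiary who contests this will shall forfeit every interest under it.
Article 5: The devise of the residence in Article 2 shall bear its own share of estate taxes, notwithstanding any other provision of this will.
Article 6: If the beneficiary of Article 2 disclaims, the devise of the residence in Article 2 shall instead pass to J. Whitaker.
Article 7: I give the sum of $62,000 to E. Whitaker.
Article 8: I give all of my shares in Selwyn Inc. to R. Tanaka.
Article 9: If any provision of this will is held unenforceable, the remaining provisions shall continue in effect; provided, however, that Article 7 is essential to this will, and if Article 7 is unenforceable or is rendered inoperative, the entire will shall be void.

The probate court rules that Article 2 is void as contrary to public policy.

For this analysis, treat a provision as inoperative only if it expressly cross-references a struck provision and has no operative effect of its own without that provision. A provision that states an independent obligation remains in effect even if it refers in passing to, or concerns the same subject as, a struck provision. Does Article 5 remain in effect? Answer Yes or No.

Article 2 is struck. Article 5 operates only by reference to Article 2, so it falls with Article 2. Article 6 operates only by reference to Article 2, so it falls with Article 2. Article 9 makes Article 7 an essential term, but Article 7 is unaffected, so the severability proviso in Article 9 preserves the remaining provisions. That leaves Article 1, Article 3, Article 4, Article 7, Article 8, and Article 9 in effect. Article 5 is among the inoperative provisions, so the answer is no.

No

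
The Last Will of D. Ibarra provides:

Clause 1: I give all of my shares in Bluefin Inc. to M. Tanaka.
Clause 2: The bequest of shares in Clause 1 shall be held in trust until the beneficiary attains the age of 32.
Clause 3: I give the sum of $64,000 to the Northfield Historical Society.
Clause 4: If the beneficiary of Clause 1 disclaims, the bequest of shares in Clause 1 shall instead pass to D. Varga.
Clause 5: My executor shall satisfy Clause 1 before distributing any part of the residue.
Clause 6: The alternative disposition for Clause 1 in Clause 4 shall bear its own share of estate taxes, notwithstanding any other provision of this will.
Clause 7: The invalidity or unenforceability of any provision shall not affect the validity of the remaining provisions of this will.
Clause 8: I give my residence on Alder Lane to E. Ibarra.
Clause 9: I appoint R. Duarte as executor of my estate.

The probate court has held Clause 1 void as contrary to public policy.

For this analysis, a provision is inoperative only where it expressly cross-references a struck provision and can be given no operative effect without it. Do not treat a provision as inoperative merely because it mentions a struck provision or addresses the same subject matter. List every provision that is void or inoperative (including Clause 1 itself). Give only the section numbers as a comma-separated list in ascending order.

Clause 1 is struck. The only function of Clause 2 is the trust for Clause 1, so it cannot stand once Clause 1 is removed. The only function of Clause 4 is the alternative disposition for Clause 1, so it cannot stand once Clause 1 is removed. Clause 5 merely fixes the priority direction for Clause 1; with Clause 1 gone it has nothing to operate on and falls away. Clause 6 merely fixes the tax charge on Clause 4; with Clause 4 gone it has nothing to operate on and falls away. Under the severability clause in Clause 7, the remaining provisions continue in force. That leaves Clause 3, Clause 7, Clause 8, and Clause 9 in effect.

1, 2, 4, 5, 6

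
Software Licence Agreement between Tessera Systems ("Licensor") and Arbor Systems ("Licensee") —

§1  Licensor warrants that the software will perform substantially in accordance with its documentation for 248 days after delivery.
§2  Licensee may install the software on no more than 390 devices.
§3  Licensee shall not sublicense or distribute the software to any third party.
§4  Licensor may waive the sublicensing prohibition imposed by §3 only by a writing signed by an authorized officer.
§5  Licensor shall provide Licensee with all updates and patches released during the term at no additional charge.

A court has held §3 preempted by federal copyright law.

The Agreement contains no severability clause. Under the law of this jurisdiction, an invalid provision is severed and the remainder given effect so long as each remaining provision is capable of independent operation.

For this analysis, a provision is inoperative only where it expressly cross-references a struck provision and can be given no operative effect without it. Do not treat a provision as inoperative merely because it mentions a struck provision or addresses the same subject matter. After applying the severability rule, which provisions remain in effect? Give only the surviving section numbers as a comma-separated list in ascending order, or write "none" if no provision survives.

§3 is struck. §4 has no operative effect of its own apart from §3 and is therefore inoperative. Under the stated default rule, only provisions that cannot operate independently fall away; the rest are enforced. That leaves §1, §2, and §5 in effect.

1, 2, 5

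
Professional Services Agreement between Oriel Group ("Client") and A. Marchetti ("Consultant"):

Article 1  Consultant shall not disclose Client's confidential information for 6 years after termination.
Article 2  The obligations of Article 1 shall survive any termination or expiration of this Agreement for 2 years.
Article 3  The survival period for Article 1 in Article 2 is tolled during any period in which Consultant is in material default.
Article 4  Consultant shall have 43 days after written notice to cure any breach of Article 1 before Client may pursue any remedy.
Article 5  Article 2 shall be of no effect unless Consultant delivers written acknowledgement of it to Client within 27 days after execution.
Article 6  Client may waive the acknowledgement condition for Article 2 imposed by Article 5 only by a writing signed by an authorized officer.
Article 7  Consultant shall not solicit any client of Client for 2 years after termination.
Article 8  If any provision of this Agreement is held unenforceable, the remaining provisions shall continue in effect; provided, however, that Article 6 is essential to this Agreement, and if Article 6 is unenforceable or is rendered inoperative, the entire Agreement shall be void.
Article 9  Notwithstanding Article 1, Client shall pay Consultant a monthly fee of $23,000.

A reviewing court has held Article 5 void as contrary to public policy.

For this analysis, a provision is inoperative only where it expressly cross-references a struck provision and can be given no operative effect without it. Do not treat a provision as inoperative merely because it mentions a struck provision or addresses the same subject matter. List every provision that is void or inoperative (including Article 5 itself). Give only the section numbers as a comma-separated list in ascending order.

1, 2, 3, 4, 5, 6, 7, 8, 9

Article 5 is struck. Article 6 has no operative effect of its own apart from Article 5 and is therefore inoperative. Article 8 makes Article 6 an essential term, and Article 6 has been rendered inoperative by the cascade; under Article 8, the entire Agreement is therefore void. No provision of the Agreement survives.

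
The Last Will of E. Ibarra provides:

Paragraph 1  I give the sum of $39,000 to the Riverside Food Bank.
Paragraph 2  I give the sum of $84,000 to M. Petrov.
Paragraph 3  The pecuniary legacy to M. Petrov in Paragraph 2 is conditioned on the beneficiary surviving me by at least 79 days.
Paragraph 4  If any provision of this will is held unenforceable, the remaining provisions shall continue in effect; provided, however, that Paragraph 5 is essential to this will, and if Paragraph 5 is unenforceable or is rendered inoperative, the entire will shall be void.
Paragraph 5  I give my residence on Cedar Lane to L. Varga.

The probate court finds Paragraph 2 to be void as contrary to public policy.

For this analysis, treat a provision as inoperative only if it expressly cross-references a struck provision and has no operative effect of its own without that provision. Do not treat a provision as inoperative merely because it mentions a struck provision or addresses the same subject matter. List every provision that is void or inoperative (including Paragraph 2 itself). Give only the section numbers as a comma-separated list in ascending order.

Paragraph 2 is struck. Paragraph 3 has no operative effect of its own apart from Paragraph 2 and is therefore inoperative. Paragraph 4 makes Paragraph 5 an essential term, but Paragraph 5 is unaffected, so the severability proviso in Paragraph 4 preserves the remaining provisions. That leaves Paragraph 1, Paragraph 4, and Paragraph 5 in effect.

2, 3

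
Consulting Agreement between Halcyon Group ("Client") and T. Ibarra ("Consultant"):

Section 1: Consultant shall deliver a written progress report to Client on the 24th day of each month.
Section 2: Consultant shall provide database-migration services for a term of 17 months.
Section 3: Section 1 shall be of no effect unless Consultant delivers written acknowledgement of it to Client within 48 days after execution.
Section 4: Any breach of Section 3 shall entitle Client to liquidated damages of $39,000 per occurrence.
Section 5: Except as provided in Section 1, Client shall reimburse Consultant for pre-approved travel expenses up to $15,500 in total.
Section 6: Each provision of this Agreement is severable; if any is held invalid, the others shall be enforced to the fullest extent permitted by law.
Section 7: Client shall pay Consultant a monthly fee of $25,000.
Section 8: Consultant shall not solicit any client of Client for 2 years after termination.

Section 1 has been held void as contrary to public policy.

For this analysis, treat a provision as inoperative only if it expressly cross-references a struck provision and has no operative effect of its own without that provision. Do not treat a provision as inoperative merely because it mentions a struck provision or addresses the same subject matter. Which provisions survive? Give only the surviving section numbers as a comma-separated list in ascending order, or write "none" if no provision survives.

Section 1 is struck. Section 3 merely fixes the acknowledgement condition for Section 1; with Section 1 gone it has nothing to operate on and falls away. Section 4 does nothing except set the liquidated-damages amount by reference to Section 3; with Section 3 gone it has no independent effect and is inoperative. Although Section 5 refers to Section 1, its operative terms do not depend on Section 1, so it remains in effect. Under the severability clause in Section 6, the remaining provisions continue in force. That leaves Section 2, Section 5, Section 6, Section 7, and Section 8 in effect.

2, 5, 6, 7, 8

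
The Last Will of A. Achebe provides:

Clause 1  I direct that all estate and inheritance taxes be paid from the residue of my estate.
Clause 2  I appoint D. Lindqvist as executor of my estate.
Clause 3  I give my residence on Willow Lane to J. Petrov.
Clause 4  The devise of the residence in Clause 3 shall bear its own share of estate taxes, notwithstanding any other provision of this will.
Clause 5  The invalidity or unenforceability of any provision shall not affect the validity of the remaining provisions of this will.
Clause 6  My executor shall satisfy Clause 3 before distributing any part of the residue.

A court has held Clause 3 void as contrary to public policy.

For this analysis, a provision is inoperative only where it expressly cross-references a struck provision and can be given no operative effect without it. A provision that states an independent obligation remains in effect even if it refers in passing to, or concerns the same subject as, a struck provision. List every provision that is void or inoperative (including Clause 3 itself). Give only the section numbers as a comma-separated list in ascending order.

3, 4, 6

Clause 3 is struck. Clause 4 operates only by reference to Clause 3, so it falls with Clause 3. Clause 6 merely fixes the priority direction for Clause 3; with Clause 3 gone it has nothing to operate on and falls away. Clause 5 is a severability clause and preserves every provision that can still be given independent effect. Clause 1, Clause 2, and Clause 5 remain in effect.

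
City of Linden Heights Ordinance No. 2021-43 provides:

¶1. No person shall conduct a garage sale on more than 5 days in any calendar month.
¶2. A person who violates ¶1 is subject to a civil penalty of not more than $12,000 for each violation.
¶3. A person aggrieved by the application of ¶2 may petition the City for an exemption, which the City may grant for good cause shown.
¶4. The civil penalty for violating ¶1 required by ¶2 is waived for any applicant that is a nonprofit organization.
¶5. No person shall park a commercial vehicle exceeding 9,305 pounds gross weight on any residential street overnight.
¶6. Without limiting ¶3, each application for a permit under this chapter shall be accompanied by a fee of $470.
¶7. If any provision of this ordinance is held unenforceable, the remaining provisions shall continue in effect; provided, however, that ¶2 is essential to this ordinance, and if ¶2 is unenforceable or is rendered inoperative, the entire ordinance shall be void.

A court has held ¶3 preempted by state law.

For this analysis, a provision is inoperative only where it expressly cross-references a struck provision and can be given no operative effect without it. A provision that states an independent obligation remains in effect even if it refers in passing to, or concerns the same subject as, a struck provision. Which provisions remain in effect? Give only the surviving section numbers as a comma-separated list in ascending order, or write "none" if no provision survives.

¶3 is struck. ¶6 mentions ¶3 but its own obligation stands independently of ¶3, so ¶6 is not affected. No other provision's operative terms depend on ¶3. ¶7 makes ¶2 an essential term, but ¶2 is unaffected, so the severability proviso in ¶7 preserves the remaining provisions. That leaves ¶1, ¶2, ¶4, ¶5, ¶6, and ¶7 in effect.

1, 2, 4, 5, 6, 7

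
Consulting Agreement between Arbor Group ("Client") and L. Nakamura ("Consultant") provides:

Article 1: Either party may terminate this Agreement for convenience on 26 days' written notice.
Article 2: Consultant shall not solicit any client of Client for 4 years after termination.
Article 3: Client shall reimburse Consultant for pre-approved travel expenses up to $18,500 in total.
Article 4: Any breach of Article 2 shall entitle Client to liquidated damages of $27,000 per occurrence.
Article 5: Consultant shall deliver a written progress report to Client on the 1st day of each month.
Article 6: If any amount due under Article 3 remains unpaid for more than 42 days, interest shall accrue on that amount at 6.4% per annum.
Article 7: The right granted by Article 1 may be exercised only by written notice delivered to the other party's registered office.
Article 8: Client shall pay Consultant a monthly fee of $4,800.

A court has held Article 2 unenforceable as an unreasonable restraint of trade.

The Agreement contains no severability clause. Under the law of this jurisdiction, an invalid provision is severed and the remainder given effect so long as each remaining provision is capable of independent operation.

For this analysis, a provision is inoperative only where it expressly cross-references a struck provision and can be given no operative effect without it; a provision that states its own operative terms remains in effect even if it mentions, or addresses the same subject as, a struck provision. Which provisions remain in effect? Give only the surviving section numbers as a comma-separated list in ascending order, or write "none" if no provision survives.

1, 3, 5, 6, 7, 8

Article 2 is struck. The whole of Article 4 is the liquidated-damages amount, defined by reference to Article 2, so Article 4 cannot stand once Article 2 is removed. With no severability clause, the stated default rule severs what cannot stand and enforces each remaining provision that can operate on its own. That leaves Article 1, Article 3, Article 5, Article 6, Article 7, and Article 8 in effect.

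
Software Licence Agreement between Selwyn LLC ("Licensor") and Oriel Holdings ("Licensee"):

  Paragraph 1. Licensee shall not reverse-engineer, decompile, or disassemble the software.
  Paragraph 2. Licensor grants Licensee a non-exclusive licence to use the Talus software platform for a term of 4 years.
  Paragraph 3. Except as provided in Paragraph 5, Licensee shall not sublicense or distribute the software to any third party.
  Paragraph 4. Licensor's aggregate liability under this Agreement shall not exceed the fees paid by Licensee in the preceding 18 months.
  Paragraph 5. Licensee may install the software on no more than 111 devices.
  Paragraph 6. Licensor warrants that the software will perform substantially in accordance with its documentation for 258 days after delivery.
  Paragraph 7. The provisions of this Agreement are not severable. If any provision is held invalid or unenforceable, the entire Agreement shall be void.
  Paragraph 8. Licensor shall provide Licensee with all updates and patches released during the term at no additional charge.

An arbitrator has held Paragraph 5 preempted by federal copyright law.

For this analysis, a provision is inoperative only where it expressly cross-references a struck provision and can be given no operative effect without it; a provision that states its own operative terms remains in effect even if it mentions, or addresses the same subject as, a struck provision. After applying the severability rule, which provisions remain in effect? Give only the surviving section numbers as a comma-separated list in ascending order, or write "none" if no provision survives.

none

Paragraph 5 is struck. Nothing else in the Agreement is defined by reference to Paragraph 5. Paragraph 7 provides that the Agreement is not severable, so the invalidity of any one provision voids the entire Agreement. No provision of the Agreement survives.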